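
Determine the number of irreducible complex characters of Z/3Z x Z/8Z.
24

Explanation: The number of irreducible complex representations of a finite group equals its number of conjugacy classes. Z/3Z x Z/8Z is abelian of order 24, so every element is its own conjugacy class: 24 classes, so Z/3Z x Z/8Z (order 24) has exactly 24 irreducible complex representations.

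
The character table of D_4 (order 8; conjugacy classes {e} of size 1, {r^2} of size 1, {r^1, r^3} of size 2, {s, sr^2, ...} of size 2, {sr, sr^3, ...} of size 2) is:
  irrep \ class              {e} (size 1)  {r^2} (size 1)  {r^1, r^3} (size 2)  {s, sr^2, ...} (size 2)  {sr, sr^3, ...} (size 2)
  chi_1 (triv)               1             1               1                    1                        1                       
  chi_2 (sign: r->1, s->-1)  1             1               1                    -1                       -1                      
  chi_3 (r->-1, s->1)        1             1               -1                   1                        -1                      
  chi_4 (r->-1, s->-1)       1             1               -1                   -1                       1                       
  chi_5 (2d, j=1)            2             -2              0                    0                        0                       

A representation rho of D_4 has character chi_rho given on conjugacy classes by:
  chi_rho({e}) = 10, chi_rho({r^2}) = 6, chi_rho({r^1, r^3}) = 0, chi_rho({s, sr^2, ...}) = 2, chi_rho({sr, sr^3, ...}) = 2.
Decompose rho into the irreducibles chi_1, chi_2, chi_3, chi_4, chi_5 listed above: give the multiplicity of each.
Multiplicities: chi_1: 3, chi_2: 1, chi_3: 2, chi_4: 2, chi_5: 1.

Justification: Use <chi_rho, chi> = (1/|G|) sum_C |C| * chi_rho(C) * conj(chi(C)) with |G| = 8 for each irreducible chi in the table:
  <chi_rho, chi_1> = (1/8)[1*(10)*conj(1) + 1*(6)*conj(1) + 2*(0)*conj(1) + 2*(2)*conj(1) + 2*(2)*conj(1)]
      = (1/8)[(10) + (6) + (0) + (4) + (4)] = 24/8 = 3
  <chi_rho, chi_2> = (1/8)[1*(10)*conj(1) + 1*(6)*conj(1) + 2*(0)*conj(1) + 2*(2)*conj(-1) + 2*(2)*conj(-1)]
      = (1/8)[(10) + (6) + (0) + (-4) + (-4)] = 8/8 = 1
  <chi_rho, chi_3> = (1/8)[1*(10)*conj(1) + 1*(6)*conj(1) + 2*(0)*conj(-1) + 2*(2)*conj(1) + 2*(2)*conj(-1)]
      = (1/8)[(10) + (6) + (0) + (4) + (-4)] = 16/8 = 2
  <chi_rho, chi_4> = (1/8)[1*(10)*conj(1) + 1*(6)*conj(1) + 2*(0)*conj(-1) + 2*(2)*conj(-1) + 2*(2)*conj(1)]
      = (1/8)[(10) + (6) + (0) + (-4) + (4)] = 16/8 = 2
  <chi_rho, chi_5> = (1/8)[1*(10)*conj(2) + 1*(6)*conj(-2) + 2*(0)*conj(0) + 2*(2)*conj(0) + 2*(2)*conj(0)]
      = (1/8)[(20) + (-12) + (0) + (0) + (0)] = 8/8 = 1
Dimension check: dim(rho) = sum (mult * dim) = 3*1 + 1*1 + 2*1 + 2*1 + 1*2 = 10 = chi_rho(e) = 10.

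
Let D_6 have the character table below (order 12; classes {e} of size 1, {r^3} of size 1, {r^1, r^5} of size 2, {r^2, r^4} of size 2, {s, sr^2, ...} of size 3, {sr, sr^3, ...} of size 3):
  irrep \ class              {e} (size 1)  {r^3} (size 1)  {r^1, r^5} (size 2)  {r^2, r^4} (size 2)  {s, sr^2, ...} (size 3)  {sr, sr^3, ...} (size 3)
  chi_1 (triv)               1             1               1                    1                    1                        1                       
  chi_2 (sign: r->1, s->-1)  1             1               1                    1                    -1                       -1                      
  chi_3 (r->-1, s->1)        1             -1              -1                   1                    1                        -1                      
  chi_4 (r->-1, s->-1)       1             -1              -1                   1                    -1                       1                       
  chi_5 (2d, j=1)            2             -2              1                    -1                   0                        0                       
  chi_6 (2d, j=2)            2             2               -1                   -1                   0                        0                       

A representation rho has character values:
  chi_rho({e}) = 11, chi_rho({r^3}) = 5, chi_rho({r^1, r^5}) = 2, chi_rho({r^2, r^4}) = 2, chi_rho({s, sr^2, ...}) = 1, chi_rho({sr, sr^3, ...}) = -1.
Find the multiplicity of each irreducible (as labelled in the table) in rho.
Multiplicities: chi_1: 2, chi_2: 2, chi_3: 1, chi_4: 0, chi_5: 1, chi_6: 2.

Explanation: Use <chi_rho, chi> = (1/|G|) sum_C |C| * chi_rho(C) * conj(chi(C)) with |G| = 12 for each irreducible chi in the table:
  <chi_rho, chi_1> = (1/12)[1*(11)*conj(1) + 1*(5)*conj(1) + 2*(2)*conj(1) + 2*(2)*conj(1) + 3*(1)*conj(1) + 3*(-1)*conj(1)]
      = (1/12)[(11) + (5) + (4) + (4) + (3) + (-3)] = 24/12 = 2
  <chi_rho, chi_2> = (1/12)[1*(11)*conj(1) + 1*(5)*conj(1) + 2*(2)*conj(1) + 2*(2)*conj(1) + 3*(1)*conj(-1) + 3*(-1)*conj(-1)]
      = (1/12)[(11) + (5) + (4) + (4) + (-3) + (3)] = 24/12 = 2
  <chi_rho, chi_3> = (1/12)[1*(11)*conj(1) + 1*(5)*conj(-1) + 2*(2)*conj(-1) + 2*(2)*conj(1) + 3*(1)*conj(1) + 3*(-1)*conj(-1)]
      = (1/12)[(11) + (-5) + (-4) + (4) + (3) + (3)] = 12/12 = 1
  <chi_rho, chi_4> = (1/12)[1*(11)*conj(1) + 1*(5)*conj(-1) + 2*(2)*conj(-1) + 2*(2)*conj(1) + 3*(1)*conj(-1) + 3*(-1)*conj(1)]
      = (1/12)[(11) + (-5) + (-4) + (4) + (-3) + (-3)] = 0/12 = 0
  <chi_rho, chi_5> = (1/12)[1*(11)*conj(2) + 1*(5)*conj(-2) + 2*(2)*conj(1) + 2*(2)*conj(-1) + 3*(1)*conj(0) + 3*(-1)*conj(0)]
      = (1/12)[(22) + (-10) + (4) + (-4) + (0) + (0)] = 12/12 = 1
  <chi_rho, chi_6> = (1/12)[1*(11)*conj(2) + 1*(5)*conj(2) + 2*(2)*conj(-1) + 2*(2)*conj(-1) + 3*(1)*conj(0) + 3*(-1)*conj(0)]
      = (1/12)[(22) + (10) + (-4) + (-4) + (0) + (0)] = 24/12 = 2
Dimension check: dim(rho) = sum (mult * dim) = 2*1 + 2*1 + 1*1 + 0*1 + 1*2 + 2*2 = 11 = chi_rho(e) = 11.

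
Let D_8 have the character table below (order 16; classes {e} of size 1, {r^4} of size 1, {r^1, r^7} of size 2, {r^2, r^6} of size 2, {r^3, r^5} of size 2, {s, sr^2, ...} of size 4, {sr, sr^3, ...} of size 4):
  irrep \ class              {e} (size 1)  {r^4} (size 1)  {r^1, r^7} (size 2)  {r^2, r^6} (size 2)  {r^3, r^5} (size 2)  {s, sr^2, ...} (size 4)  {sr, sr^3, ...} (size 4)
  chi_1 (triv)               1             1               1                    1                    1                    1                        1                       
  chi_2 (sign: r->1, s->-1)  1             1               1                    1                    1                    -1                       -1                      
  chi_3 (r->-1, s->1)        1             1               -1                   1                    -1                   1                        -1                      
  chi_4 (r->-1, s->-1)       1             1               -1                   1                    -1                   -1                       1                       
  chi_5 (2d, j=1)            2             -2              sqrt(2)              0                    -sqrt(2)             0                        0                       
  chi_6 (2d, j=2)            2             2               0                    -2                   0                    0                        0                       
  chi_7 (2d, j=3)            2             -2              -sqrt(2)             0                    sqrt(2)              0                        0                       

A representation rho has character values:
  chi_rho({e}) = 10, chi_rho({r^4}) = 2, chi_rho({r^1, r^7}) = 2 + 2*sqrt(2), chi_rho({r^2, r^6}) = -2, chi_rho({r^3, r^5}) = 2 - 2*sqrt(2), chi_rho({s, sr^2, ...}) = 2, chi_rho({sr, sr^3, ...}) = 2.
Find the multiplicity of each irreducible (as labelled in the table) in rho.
Multiplicities: chi_1: 2, chi_2: 0, chi_3: 0, chi_4: 0, chi_5: 2, chi_6: 2, chi_7: 0.

Argument: Use <chi_rho, chi> = (1/|G|) sum_C |C| * chi_rho(C) * conj(chi(C)) with |G| = 16 for each irreducible chi in the table:
  <chi_rho, chi_1> = (1/16)[1*(10)*conj(1) + 1*(2)*conj(1) + 2*(2 + 2*sqrt(2))*conj(1) + 2*(-2)*conj(1) + 2*(2 - 2*sqrt(2))*conj(1) + 4*(2)*conj(1) + 4*(2)*conj(1)]
      = (1/16)[(10) + (2) + (4 + 4*sqrt(2)) + (-4) + (4 - 4*sqrt(2)) + (8) + (8)] = 32/16 = 2
  <chi_rho, chi_2> = (1/16)[1*(10)*conj(1) + 1*(2)*conj(1) + 2*(2 + 2*sqrt(2))*conj(1) + 2*(-2)*conj(1) + 2*(2 - 2*sqrt(2))*conj(1) + 4*(2)*conj(-1) + 4*(2)*conj(-1)]
      = (1/16)[(10) + (2) + (4 + 4*sqrt(2)) + (-4) + (4 - 4*sqrt(2)) + (-8) + (-8)] = 0/16 = 0
  <chi_rho, chi_3> = (1/16)[1*(10)*conj(1) + 1*(2)*conj(1) + 2*(2 + 2*sqrt(2))*conj(-1) + 2*(-2)*conj(1) + 2*(2 - 2*sqrt(2))*conj(-1) + 4*(2)*conj(1) + 4*(2)*conj(-1)]
      = (1/16)[(10) + (2) + (-4*sqrt(2) - 4) + (-4) + (-4 + 4*sqrt(2)) + (8) + (-8)] = 0/16 = 0
  <chi_rho, chi_4> = (1/16)[1*(10)*conj(1) + 1*(2)*conj(1) + 2*(2 + 2*sqrt(2))*conj(-1) + 2*(-2)*conj(1) + 2*(2 - 2*sqrt(2))*conj(-1) + 4*(2)*conj(-1) + 4*(2)*conj(1)]
      = (1/16)[(10) + (2) + (-4*sqrt(2) - 4) + (-4) + (-4 + 4*sqrt(2)) + (-8) + (8)] = 0/16 = 0
  <chi_rho, chi_5> = (1/16)[1*(10)*conj(2) + 1*(2)*conj(-2) + 2*(2 + 2*sqrt(2))*conj(sqrt(2)) + 2*(-2)*conj(0) + 2*(2 - 2*sqrt(2))*conj(-sqrt(2)) + 4*(2)*conj(0) + 4*(2)*conj(0)]
      = (1/16)[(20) + (-4) + (4*sqrt(2) + 8) + (0) + (8 - 4*sqrt(2)) + (0) + (0)] = 32/16 = 2
  <chi_rho, chi_6> = (1/16)[1*(10)*conj(2) + 1*(2)*conj(2) + 2*(2 + 2*sqrt(2))*conj(0) + 2*(-2)*conj(-2) + 2*(2 - 2*sqrt(2))*conj(0) + 4*(2)*conj(0) + 4*(2)*conj(0)]
      = (1/16)[(20) + (4) + (0) + (8) + (0) + (0) + (0)] = 32/16 = 2
  <chi_rho, chi_7> = (1/16)[1*(10)*conj(2) + 1*(2)*conj(-2) + 2*(2 + 2*sqrt(2))*conj(-sqrt(2)) + 2*(-2)*conj(0) + 2*(2 - 2*sqrt(2))*conj(sqrt(2)) + 4*(2)*conj(0) + 4*(2)*conj(0)]
      = (1/16)[(20) + (-4) + (-8 - 4*sqrt(2)) + (0) + (-8 + 4*sqrt(2)) + (0) + (0)] = 0/16 = 0
Dimension check: dim(rho) = sum (mult * dim) = 2*1 + 0*1 + 0*1 + 0*1 + 2*2 + 2*2 + 0*2 = 10 = chi_rho(e) = 10.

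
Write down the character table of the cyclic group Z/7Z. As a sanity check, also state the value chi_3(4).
Character table of Z/7Z (irreps indexed chi_0,...,chi_6 with chi_k(m) = zeta_7^(k*m), zeta_7 = exp(2*pi*i/7)):
  irrep \ class  {0} (size 1)  {1} (size 1)    {2} (size 1)    {3} (size 1)    {4} (size 1)    {5} (size 1)    {6} (size 1)  
  chi_0          1             1               1               1               1               1               1             
  chi_1          1             exp(2*I*pi/7)   exp(4*I*pi/7)   exp(6*I*pi/7)   exp(-6*I*pi/7)  exp(-4*I*pi/7)  exp(-2*I*pi/7)
  chi_2          1             exp(4*I*pi/7)   exp(-6*I*pi/7)  exp(-2*I*pi/7)  exp(2*I*pi/7)   exp(6*I*pi/7)   exp(-4*I*pi/7)
  chi_3          1             exp(6*I*pi/7)   exp(-2*I*pi/7)  exp(4*I*pi/7)   exp(-4*I*pi/7)  exp(2*I*pi/7)   exp(-6*I*pi/7)
  chi_4          1             exp(-6*I*pi/7)  exp(2*I*pi/7)   exp(-4*I*pi/7)  exp(4*I*pi/7)   exp(-2*I*pi/7)  exp(6*I*pi/7) 
  chi_5          1             exp(-4*I*pi/7)  exp(6*I*pi/7)   exp(2*I*pi/7)   exp(-2*I*pi/7)  exp(-6*I*pi/7)  exp(4*I*pi/7) 
  chi_6          1             exp(-2*I*pi/7)  exp(-4*I*pi/7)  exp(-6*I*pi/7)  exp(6*I*pi/7)   exp(4*I*pi/7)   exp(2*I*pi/7) 

Spot check: chi_3(4) = zeta_7^(3*4) = zeta_7^12 = exp(-4*I*pi/7).

Proof sketch: Z/7Z is abelian, so all 7 irreducible complex representations are 1-dimensional. They are given by chi_k(m) = zeta_7^(k*m) for k = 0,...,6. Row orthogonality: sum_m chi_k(m) conj(chi_l(m)) = 7 * [k = l].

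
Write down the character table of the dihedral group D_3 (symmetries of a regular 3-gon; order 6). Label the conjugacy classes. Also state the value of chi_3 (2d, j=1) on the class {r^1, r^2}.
Conjugacy classes: {e} of size 1, {r^1, r^2} of size 2, {s, sr, ..., sr^2} of size 3.
Character table:
  irrep \ class              {e} (size 1)  {r^1, r^2} (size 2)  {s, sr, ..., sr^2} (size 3)
  chi_1 (triv)               1             1                    1                          
  chi_2 (sign: r->1, s->-1)  1             1                    -1                         
  chi_3 (2d, j=1)            2             -1                   0                          

Spot check: chi_3 (2d, j=1) on {r^1, r^2} = -1.

Working: D_3 has order 2*3 = 6 with 3 conjugacy classes, hence 3 irreducibles. Sum of squared dims 1 + 1 + 4 = 6 = |G|. Linear characters come from the abelianisation; the 2-dimensional irreps have character r^k -> 2*cos(2*pi*j*k/3), reflections -> 0.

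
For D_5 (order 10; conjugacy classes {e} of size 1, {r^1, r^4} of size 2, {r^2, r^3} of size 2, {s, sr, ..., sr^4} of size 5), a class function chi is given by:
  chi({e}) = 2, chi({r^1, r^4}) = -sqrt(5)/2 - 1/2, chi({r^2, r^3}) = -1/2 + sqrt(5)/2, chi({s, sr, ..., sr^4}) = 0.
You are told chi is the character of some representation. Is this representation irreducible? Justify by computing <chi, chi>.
Irreducible: <chi, chi> = 1.

Derivation: <chi, chi> = (1/|G|) sum_C |C| * |chi(C)|^2 = (1/10)[1*|2|^2 + 2*|-sqrt(5)/2 - 1/2|^2 + 2*|-1/2 + sqrt(5)/2|^2 + 5*|0|^2]
  = (1/10)[(4) + (sqrt(5) + 3) + (3 - sqrt(5)) + (0)] = 10/10 = 1.
A character is irreducible iff <chi, chi> = 1, so this representation is irreducible.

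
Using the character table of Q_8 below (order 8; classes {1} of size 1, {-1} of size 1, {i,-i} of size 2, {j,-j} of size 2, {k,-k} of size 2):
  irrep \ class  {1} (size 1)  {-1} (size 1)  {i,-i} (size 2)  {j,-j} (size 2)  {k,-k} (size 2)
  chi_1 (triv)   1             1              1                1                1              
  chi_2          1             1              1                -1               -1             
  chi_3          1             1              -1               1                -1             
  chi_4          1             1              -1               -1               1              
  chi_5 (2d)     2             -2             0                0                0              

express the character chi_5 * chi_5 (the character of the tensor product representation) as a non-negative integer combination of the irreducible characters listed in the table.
chi_5 tensor chi_5 = chi_1 + chi_2 + chi_3 + chi_4 (all other irreducibles have multiplicity 0).

The character of a tensor product is the pointwise product (chi_5 * chi_5)(C) = chi_5(C) * chi_5(C):
  {1}: (2)*(2), {-1}: (-2)*(-2), {i,-i}: (0)*(0), {j,-j}: (0)*(0), {k,-k}: (0)*(0)
so (chi_5 * chi_5) takes values
  {1} -> 4, {-1} -> 4, {i,-i} -> 0, {j,-j} -> 0, {k,-k} -> 0.
Now take the inner product of this character with each irreducible chi from the table, <chi_5*chi_5, chi> = (1/8) sum_C |C| (chi_5*chi_5)(C) conj(chi(C)):
  <chi_5*chi_5, chi_1> = (1/8)[1*(4)*conj(1) + 1*(4)*conj(1) + 2*(0)*conj(1) + 2*(0)*conj(1) + 2*(0)*conj(1)]
      = (1/8)[(4) + (4) + (0) + (0) + (0)] = 8/8 = 1
  <chi_5*chi_5, chi_2> = (1/8)[1*(4)*conj(1) + 1*(4)*conj(1) + 2*(0)*conj(1) + 2*(0)*conj(-1) + 2*(0)*conj(-1)]
      = (1/8)[(4) + (4) + (0) + (0) + (0)] = 8/8 = 1
  <chi_5*chi_5, chi_3> = (1/8)[1*(4)*conj(1) + 1*(4)*conj(1) + 2*(0)*conj(-1) + 2*(0)*conj(1) + 2*(0)*conj(-1)]
      = (1/8)[(4) + (4) + (0) + (0) + (0)] = 8/8 = 1
  <chi_5*chi_5, chi_4> = (1/8)[1*(4)*conj(1) + 1*(4)*conj(1) + 2*(0)*conj(-1) + 2*(0)*conj(-1) + 2*(0)*conj(1)]
      = (1/8)[(4) + (4) + (0) + (0) + (0)] = 8/8 = 1
  <chi_5*chi_5, chi_5> = (1/8)[1*(4)*conj(2) + 1*(4)*conj(-2) + 2*(0)*conj(0) + 2*(0)*conj(0) + 2*(0)*conj(0)]
      = (1/8)[(8) + (-8) + (0) + (0) + (0)] = 0/8 = 0
Hence the multiplicities are chi_1: 1, chi_2: 1, chi_3: 1, chi_4: 1. Dimension check: dim(chi_5)*dim(chi_5) = 2*2 = 4 and sum (mult * dim) = 1*1 + 1*1 + 1*1 + 1*1 = 4.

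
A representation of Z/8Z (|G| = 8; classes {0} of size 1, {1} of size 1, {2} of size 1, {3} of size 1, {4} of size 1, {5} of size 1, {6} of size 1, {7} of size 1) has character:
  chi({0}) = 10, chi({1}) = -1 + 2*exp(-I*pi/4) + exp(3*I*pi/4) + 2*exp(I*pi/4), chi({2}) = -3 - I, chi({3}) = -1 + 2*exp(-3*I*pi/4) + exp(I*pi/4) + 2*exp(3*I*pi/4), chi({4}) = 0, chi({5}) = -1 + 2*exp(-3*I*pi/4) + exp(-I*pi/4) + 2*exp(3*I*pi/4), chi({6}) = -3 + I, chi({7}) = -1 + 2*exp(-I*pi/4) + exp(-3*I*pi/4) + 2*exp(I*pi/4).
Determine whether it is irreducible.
Not irreducible (reducible): <chi, chi> = 18 > 1.

Proof sketch: <chi, chi> = (1/|G|) sum_C |C| * |chi(C)|^2 = (1/8)[1*|10|^2 + 1*|-1 + 2*exp(-I*pi/4) + exp(3*I*pi/4) + 2*exp(I*pi/4)|^2 + 1*|-3 - I|^2 + 1*|-1 + 2*exp(-3*I*pi/4) + exp(I*pi/4) + 2*exp(3*I*pi/4)|^2 + 1*|0|^2 + 1*|-1 + 2*exp(-3*I*pi/4) + exp(-I*pi/4) + 2*exp(3*I*pi/4)|^2 + 1*|-3 + I|^2 + 1*|-1 + 2*exp(-I*pi/4) + exp(-3*I*pi/4) + 2*exp(I*pi/4)|^2]
  = (1/8)[(100) + (6 - 4*exp(I*pi/4) - exp(3*I*pi/4) - exp(-3*I*pi/4) - 4*exp(-I*pi/4)) + (10) + (6 - 4*exp(3*I*pi/4) - exp(I*pi/4) - exp(-I*pi/4) - 4*exp(-3*I*pi/4)) + (0) + (6 - 4*exp(3*I*pi/4) - exp(I*pi/4) - exp(-I*pi/4) - 4*exp(-3*I*pi/4)) + (10) + (6 - 4*exp(I*pi/4) - exp(3*I*pi/4) - exp(-3*I*pi/4) - 4*exp(-I*pi/4))] = 144/8 = 18.
(Exp terms are combined using exp(i*s)*conj(exp(i*t)) = exp(i*(s-t)), and sums of them are collapsed using the identity that for every m > 1 the m distinct m-th roots of unity sum to 0, e.g. 1 + exp(2*I*pi/3) + exp(-2*I*pi/3) = 0.)
A character is irreducible iff <chi, chi> = 1, so this representation is reducible.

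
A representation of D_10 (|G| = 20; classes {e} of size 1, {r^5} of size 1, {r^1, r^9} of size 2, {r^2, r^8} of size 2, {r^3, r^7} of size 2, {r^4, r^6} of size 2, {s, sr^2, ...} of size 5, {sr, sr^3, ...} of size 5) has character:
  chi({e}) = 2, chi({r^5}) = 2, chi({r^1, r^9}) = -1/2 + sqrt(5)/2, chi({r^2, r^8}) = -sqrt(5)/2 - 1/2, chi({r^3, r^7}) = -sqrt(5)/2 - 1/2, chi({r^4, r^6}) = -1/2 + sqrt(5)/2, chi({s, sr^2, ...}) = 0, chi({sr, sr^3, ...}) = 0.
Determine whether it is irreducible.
Irreducible: <chi, chi> = 1.

Why: <chi, chi> = (1/|G|) sum_C |C| * |chi(C)|^2 = (1/20)[1*|2|^2 + 1*|2|^2 + 2*|-1/2 + sqrt(5)/2|^2 + 2*|-sqrt(5)/2 - 1/2|^2 + 2*|-sqrt(5)/2 - 1/2|^2 + 2*|-1/2 + sqrt(5)/2|^2 + 5*|0|^2 + 5*|0|^2]
  = (1/20)[(4) + (4) + (3 - sqrt(5)) + (sqrt(5) + 3) + (sqrt(5) + 3) + (3 - sqrt(5)) + (0) + (0)] = 20/20 = 1.
A character is irreducible iff <chi, chi> = 1, so this representation is irreducible.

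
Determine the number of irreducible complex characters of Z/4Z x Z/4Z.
16

Argument: The number of irreducible complex representations of a finite group equals its number of conjugacy classes. Z/4Z x Z/4Z is abelian of order 16, so every element is its own conjugacy class: 16 classes, so Z/4Z x Z/4Z (order 16) has exactly 16 irreducible complex representations.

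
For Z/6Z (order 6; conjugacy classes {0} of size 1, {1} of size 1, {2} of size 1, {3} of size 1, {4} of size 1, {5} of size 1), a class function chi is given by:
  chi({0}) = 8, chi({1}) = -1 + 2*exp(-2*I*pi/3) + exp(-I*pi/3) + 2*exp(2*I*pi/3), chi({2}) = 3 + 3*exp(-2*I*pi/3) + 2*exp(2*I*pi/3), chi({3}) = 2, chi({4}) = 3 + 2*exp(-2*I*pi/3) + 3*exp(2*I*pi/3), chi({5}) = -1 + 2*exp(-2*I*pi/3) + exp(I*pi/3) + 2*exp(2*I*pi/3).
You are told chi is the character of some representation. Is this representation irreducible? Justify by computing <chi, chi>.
Not irreducible (reducible): <chi, chi> = 14 > 1.

Explanation: <chi, chi> = (1/|G|) sum_C |C| * |chi(C)|^2 = (1/6)[1*|8|^2 + 1*|-1 + 2*exp(-2*I*pi/3) + exp(-I*pi/3) + 2*exp(2*I*pi/3)|^2 + 1*|3 + 3*exp(-2*I*pi/3) + 2*exp(2*I*pi/3)|^2 + 1*|2|^2 + 1*|3 + 2*exp(-2*I*pi/3) + 3*exp(2*I*pi/3)|^2 + 1*|-1 + 2*exp(-2*I*pi/3) + exp(I*pi/3) + 2*exp(2*I*pi/3)|^2]
  = (1/6)[(64) + (7) + (1) + (4) + (1) + (7)] = 84/6 = 14.
(Exp terms are combined using exp(i*s)*conj(exp(i*t)) = exp(i*(s-t)), and sums of them are collapsed using the identity that for every m > 1 the m distinct m-th roots of unity sum to 0, e.g. 1 + exp(2*I*pi/3) + exp(-2*I*pi/3) = 0.)
A character is irreducible iff <chi, chi> = 1, so this representation is reducible.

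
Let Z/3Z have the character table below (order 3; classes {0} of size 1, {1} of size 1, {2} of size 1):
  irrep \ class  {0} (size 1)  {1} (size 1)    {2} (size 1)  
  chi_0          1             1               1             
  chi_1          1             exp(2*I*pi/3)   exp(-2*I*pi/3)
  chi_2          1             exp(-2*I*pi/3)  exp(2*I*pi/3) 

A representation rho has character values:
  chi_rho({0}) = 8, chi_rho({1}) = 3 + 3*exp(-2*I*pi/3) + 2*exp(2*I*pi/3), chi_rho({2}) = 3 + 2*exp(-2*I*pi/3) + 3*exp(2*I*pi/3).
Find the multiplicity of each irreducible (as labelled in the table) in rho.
Multiplicities: chi_0: 3, chi_1: 2, chi_2: 3.

Solution. Use <chi_rho, chi> = (1/|G|) sum_C |C| * chi_rho(C) * conj(chi(C)) with |G| = 3 for each irreducible chi in the table:
  <chi_rho, chi_0> = (1/3)[1*(8)*conj(1) + 1*(3 + 3*exp(-2*I*pi/3) + 2*exp(2*I*pi/3))*conj(1) + 1*(3 + 2*exp(-2*I*pi/3) + 3*exp(2*I*pi/3))*conj(1)]
      = (1/3)[(8) + (3 + 3*exp(-2*I*pi/3) + 2*exp(2*I*pi/3)) + (3 + 2*exp(-2*I*pi/3) + 3*exp(2*I*pi/3))] = 9/3 = 3
  <chi_rho, chi_1> = (1/3)[1*(8)*conj(1) + 1*(3 + 3*exp(-2*I*pi/3) + 2*exp(2*I*pi/3))*conj(exp(2*I*pi/3)) + 1*(3 + 2*exp(-2*I*pi/3) + 3*exp(2*I*pi/3))*conj(exp(-2*I*pi/3))]
      = (1/3)[(8) + (-1) + (-1)] = 6/3 = 2
  <chi_rho, chi_2> = (1/3)[1*(8)*conj(1) + 1*(3 + 3*exp(-2*I*pi/3) + 2*exp(2*I*pi/3))*conj(exp(-2*I*pi/3)) + 1*(3 + 2*exp(-2*I*pi/3) + 3*exp(2*I*pi/3))*conj(exp(2*I*pi/3))]
      = (1/3)[(8) + (3 + 2*exp(-2*I*pi/3) + 3*exp(2*I*pi/3)) + (3 + 3*exp(-2*I*pi/3) + 2*exp(2*I*pi/3))] = 9/3 = 3
(Exp terms are combined using exp(i*s)*conj(exp(i*t)) = exp(i*(s-t)), and sums of them are collapsed using the identity that for every m > 1 the m distinct m-th roots of unity sum to 0, e.g. 1 + exp(2*I*pi/3) + exp(-2*I*pi/3) = 0.)
Dimension check: dim(rho) = sum (mult * dim) = 3*1 + 2*1 + 3*1 = 8 = chi_rho(e) = 8.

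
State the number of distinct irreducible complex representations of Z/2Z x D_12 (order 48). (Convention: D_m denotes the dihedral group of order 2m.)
18

Working: The number of irreducible complex representations of a finite group equals its number of conjugacy classes. For a direct product, #classes(G x H) = #classes(G) * #classes(H). Z/2Z has 2 classes (abelian), D_12 has 9 classes, so 2 * 9 = 18, so Z/2Z x D_12 (order 48) has exactly 18 irreducible complex representations.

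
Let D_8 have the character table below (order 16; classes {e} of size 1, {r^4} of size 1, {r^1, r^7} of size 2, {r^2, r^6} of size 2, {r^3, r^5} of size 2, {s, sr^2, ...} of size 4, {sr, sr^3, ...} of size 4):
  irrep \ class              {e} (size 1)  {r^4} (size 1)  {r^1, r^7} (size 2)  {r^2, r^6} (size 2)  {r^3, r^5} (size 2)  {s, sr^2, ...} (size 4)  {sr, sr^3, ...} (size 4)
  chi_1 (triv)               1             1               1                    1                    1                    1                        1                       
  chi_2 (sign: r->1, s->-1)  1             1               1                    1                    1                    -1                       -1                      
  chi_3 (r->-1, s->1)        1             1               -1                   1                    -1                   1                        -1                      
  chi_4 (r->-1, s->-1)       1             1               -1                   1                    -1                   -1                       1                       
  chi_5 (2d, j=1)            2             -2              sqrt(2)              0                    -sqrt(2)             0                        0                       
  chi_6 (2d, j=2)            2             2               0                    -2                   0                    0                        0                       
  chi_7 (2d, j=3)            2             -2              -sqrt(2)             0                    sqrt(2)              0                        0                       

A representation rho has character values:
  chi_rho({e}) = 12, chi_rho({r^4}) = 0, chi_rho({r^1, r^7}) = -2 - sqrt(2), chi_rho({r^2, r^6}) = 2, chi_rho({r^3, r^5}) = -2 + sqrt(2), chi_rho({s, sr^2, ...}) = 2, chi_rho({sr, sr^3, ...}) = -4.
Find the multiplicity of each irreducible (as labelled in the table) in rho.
Multiplicities: chi_1: 0, chi_2: 1, chi_3: 3, chi_4: 0, chi_5: 1, chi_6: 1, chi_7: 2.

Solution. Use <chi_rho, chi> = (1/|G|) sum_C |C| * chi_rho(C) * conj(chi(C)) with |G| = 16 for each irreducible chi in the table:
  <chi_rho, chi_1> = (1/16)[1*(12)*conj(1) + 1*(0)*conj(1) + 2*(-2 - sqrt(2))*conj(1) + 2*(2)*conj(1) + 2*(-2 + sqrt(2))*conj(1) + 4*(2)*conj(1) + 4*(-4)*conj(1)]
      = (1/16)[(12) + (0) + (-4 - 2*sqrt(2)) + (4) + (-4 + 2*sqrt(2)) + (8) + (-16)] = 0/16 = 0
  <chi_rho, chi_2> = (1/16)[1*(12)*conj(1) + 1*(0)*conj(1) + 2*(-2 - sqrt(2))*conj(1) + 2*(2)*conj(1) + 2*(-2 + sqrt(2))*conj(1) + 4*(2)*conj(-1) + 4*(-4)*conj(-1)]
      = (1/16)[(12) + (0) + (-4 - 2*sqrt(2)) + (4) + (-4 + 2*sqrt(2)) + (-8) + (16)] = 16/16 = 1
  <chi_rho, chi_3> = (1/16)[1*(12)*conj(1) + 1*(0)*conj(1) + 2*(-2 - sqrt(2))*conj(-1) + 2*(2)*conj(1) + 2*(-2 + sqrt(2))*conj(-1) + 4*(2)*conj(1) + 4*(-4)*conj(-1)]
      = (1/16)[(12) + (0) + (2*sqrt(2) + 4) + (4) + (4 - 2*sqrt(2)) + (8) + (16)] = 48/16 = 3
  <chi_rho, chi_4> = (1/16)[1*(12)*conj(1) + 1*(0)*conj(1) + 2*(-2 - sqrt(2))*conj(-1) + 2*(2)*conj(1) + 2*(-2 + sqrt(2))*conj(-1) + 4*(2)*conj(-1) + 4*(-4)*conj(1)]
      = (1/16)[(12) + (0) + (2*sqrt(2) + 4) + (4) + (4 - 2*sqrt(2)) + (-8) + (-16)] = 0/16 = 0
  <chi_rho, chi_5> = (1/16)[1*(12)*conj(2) + 1*(0)*conj(-2) + 2*(-2 - sqrt(2))*conj(sqrt(2)) + 2*(2)*conj(0) + 2*(-2 + sqrt(2))*conj(-sqrt(2)) + 4*(2)*conj(0) + 4*(-4)*conj(0)]
      = (1/16)[(24) + (0) + (-4*sqrt(2) - 4) + (0) + (-4 + 4*sqrt(2)) + (0) + (0)] = 16/16 = 1
  <chi_rho, chi_6> = (1/16)[1*(12)*conj(2) + 1*(0)*conj(2) + 2*(-2 - sqrt(2))*conj(0) + 2*(2)*conj(-2) + 2*(-2 + sqrt(2))*conj(0) + 4*(2)*conj(0) + 4*(-4)*conj(0)]
      = (1/16)[(24) + (0) + (0) + (-8) + (0) + (0) + (0)] = 16/16 = 1
  <chi_rho, chi_7> = (1/16)[1*(12)*conj(2) + 1*(0)*conj(-2) + 2*(-2 - sqrt(2))*conj(-sqrt(2)) + 2*(2)*conj(0) + 2*(-2 + sqrt(2))*conj(sqrt(2)) + 4*(2)*conj(0) + 4*(-4)*conj(0)]
      = (1/16)[(24) + (0) + (4 + 4*sqrt(2)) + (0) + (4 - 4*sqrt(2)) + (0) + (0)] = 32/16 = 2
Dimension check: dim(rho) = sum (mult * dim) = 0*1 + 1*1 + 3*1 + 0*1 + 1*2 + 1*2 + 2*2 = 12 = chi_rho(e) = 12.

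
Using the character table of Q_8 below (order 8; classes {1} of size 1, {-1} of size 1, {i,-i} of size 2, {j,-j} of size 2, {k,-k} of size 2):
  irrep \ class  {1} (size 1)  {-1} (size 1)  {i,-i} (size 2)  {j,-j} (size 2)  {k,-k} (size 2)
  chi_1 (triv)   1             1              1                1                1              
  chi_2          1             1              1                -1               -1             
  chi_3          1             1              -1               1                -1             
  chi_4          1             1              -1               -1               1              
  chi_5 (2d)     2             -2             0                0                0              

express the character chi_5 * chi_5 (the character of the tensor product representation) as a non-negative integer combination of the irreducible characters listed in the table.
chi_5 tensor chi_5 = chi_1 + chi_2 + chi_3 + chi_4 (all other irreducibles have multiplicity 0).

Why: The character of a tensor product is the pointwise product (chi_5 * chi_5)(C) = chi_5(C) * chi_5(C):
  {1}: (2)*(2), {-1}: (-2)*(-2), {i,-i}: (0)*(0), {j,-j}: (0)*(0), {k,-k}: (0)*(0)
so (chi_5 * chi_5) takes values
  {1} -> 4, {-1} -> 4, {i,-i} -> 0, {j,-j} -> 0, {k,-k} -> 0.
Now take the inner product of this character with each irreducible chi from the table, <chi_5*chi_5, chi> = (1/8) sum_C |C| (chi_5*chi_5)(C) conj(chi(C)):
  <chi_5*chi_5, chi_1> = (1/8)[1*(4)*conj(1) + 1*(4)*conj(1) + 2*(0)*conj(1) + 2*(0)*conj(1) + 2*(0)*conj(1)]
      = (1/8)[(4) + (4) + (0) + (0) + (0)] = 8/8 = 1
  <chi_5*chi_5, chi_2> = (1/8)[1*(4)*conj(1) + 1*(4)*conj(1) + 2*(0)*conj(1) + 2*(0)*conj(-1) + 2*(0)*conj(-1)]
      = (1/8)[(4) + (4) + (0) + (0) + (0)] = 8/8 = 1
  <chi_5*chi_5, chi_3> = (1/8)[1*(4)*conj(1) + 1*(4)*conj(1) + 2*(0)*conj(-1) + 2*(0)*conj(1) + 2*(0)*conj(-1)]
      = (1/8)[(4) + (4) + (0) + (0) + (0)] = 8/8 = 1
  <chi_5*chi_5, chi_4> = (1/8)[1*(4)*conj(1) + 1*(4)*conj(1) + 2*(0)*conj(-1) + 2*(0)*conj(-1) + 2*(0)*conj(1)]
      = (1/8)[(4) + (4) + (0) + (0) + (0)] = 8/8 = 1
  <chi_5*chi_5, chi_5> = (1/8)[1*(4)*conj(2) + 1*(4)*conj(-2) + 2*(0)*conj(0) + 2*(0)*conj(0) + 2*(0)*conj(0)]
      = (1/8)[(8) + (-8) + (0) + (0) + (0)] = 0/8 = 0
Hence the multiplicities are chi_1: 1, chi_2: 1, chi_3: 1, chi_4: 1. Dimension check: dim(chi_5)*dim(chi_5) = 2*2 = 4 and sum (mult * dim) = 1*1 + 1*1 + 1*1 + 1*1 = 4.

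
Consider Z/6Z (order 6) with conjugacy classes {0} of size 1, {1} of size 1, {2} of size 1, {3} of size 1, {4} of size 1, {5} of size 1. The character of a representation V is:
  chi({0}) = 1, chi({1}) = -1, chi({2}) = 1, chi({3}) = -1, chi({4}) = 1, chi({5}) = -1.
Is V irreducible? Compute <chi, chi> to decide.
Irreducible: <chi, chi> = 1.

Details: <chi, chi> = (1/|G|) sum_C |C| * |chi(C)|^2 = (1/6)[1*|1|^2 + 1*|-1|^2 + 1*|1|^2 + 1*|-1|^2 + 1*|1|^2 + 1*|-1|^2]
  = (1/6)[(1) + (1) + (1) + (1) + (1) + (1)] = 6/6 = 1.
(Exp terms are combined using exp(i*s)*conj(exp(i*t)) = exp(i*(s-t)), and sums of them are collapsed using the identity that for every m > 1 the m distinct m-th roots of unity sum to 0, e.g. 1 + exp(2*I*pi/3) + exp(-2*I*pi/3) = 0.)
A character is irreducible iff <chi, chi> = 1, so this representation is irreducible.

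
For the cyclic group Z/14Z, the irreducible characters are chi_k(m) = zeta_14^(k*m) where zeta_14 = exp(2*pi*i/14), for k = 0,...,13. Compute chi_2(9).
chi_2(9) = zeta_14^18 = exp(4*I*pi/7)

Explanation: chi_2(9) = zeta_14^(2*9) = zeta_14^18. Since zeta_14^14 = 1, this equals zeta_14^4 = exp(2*pi*i*4/14) = exp(4*I*pi/7).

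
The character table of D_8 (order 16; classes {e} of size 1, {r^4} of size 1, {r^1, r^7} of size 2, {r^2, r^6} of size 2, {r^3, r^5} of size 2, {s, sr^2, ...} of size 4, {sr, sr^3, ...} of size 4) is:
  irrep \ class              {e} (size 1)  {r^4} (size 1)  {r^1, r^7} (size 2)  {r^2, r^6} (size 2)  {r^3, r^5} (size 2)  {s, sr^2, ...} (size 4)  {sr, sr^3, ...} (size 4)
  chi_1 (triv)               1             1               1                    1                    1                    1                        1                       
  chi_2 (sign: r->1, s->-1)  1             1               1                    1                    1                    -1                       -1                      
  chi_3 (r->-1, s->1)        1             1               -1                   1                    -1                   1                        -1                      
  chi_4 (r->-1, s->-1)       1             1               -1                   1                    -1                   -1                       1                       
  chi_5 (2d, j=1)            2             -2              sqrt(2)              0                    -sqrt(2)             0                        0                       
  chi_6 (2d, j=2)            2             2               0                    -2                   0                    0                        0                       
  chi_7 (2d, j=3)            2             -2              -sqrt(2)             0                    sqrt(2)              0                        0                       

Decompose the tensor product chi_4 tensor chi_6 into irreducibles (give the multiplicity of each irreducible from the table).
chi_4 tensor chi_6 = chi_6 (all other irreducibles have multiplicity 0).

Argument: The character of a tensor product is the pointwise product (chi_4 * chi_6)(C) = chi_4(C) * chi_6(C):
  {e}: (1)*(2), {r^4}: (1)*(2), {r^1, r^7}: (-1)*(0), {r^2, r^6}: (1)*(-2), {r^3, r^5}: (-1)*(0), {s, sr^2, ...}: (-1)*(0), {sr, sr^3, ...}: (1)*(0)
so (chi_4 * chi_6) takes values
  {e} -> 2, {r^4} -> 2, {r^1, r^7} -> 0, {r^2, r^6} -> -2, {r^3, r^5} -> 0, {s, sr^2, ...} -> 0, {sr, sr^3, ...} -> 0.
Now take the inner product of this character with each irreducible chi from the table, <chi_4*chi_6, chi> = (1/16) sum_C |C| (chi_4*chi_6)(C) conj(chi(C)):
  <chi_4*chi_6, chi_1> = (1/16)[1*(2)*conj(1) + 1*(2)*conj(1) + 2*(0)*conj(1) + 2*(-2)*conj(1) + 2*(0)*conj(1) + 4*(0)*conj(1) + 4*(0)*conj(1)]
      = (1/16)[(2) + (2) + (0) + (-4) + (0) + (0) + (0)] = 0/16 = 0
  <chi_4*chi_6, chi_2> = (1/16)[1*(2)*conj(1) + 1*(2)*conj(1) + 2*(0)*conj(1) + 2*(-2)*conj(1) + 2*(0)*conj(1) + 4*(0)*conj(-1) + 4*(0)*conj(-1)]
      = (1/16)[(2) + (2) + (0) + (-4) + (0) + (0) + (0)] = 0/16 = 0
  <chi_4*chi_6, chi_3> = (1/16)[1*(2)*conj(1) + 1*(2)*conj(1) + 2*(0)*conj(-1) + 2*(-2)*conj(1) + 2*(0)*conj(-1) + 4*(0)*conj(1) + 4*(0)*conj(-1)]
      = (1/16)[(2) + (2) + (0) + (-4) + (0) + (0) + (0)] = 0/16 = 0
  <chi_4*chi_6, chi_4> = (1/16)[1*(2)*conj(1) + 1*(2)*conj(1) + 2*(0)*conj(-1) + 2*(-2)*conj(1) + 2*(0)*conj(-1) + 4*(0)*conj(-1) + 4*(0)*conj(1)]
      = (1/16)[(2) + (2) + (0) + (-4) + (0) + (0) + (0)] = 0/16 = 0
  <chi_4*chi_6, chi_5> = (1/16)[1*(2)*conj(2) + 1*(2)*conj(-2) + 2*(0)*conj(sqrt(2)) + 2*(-2)*conj(0) + 2*(0)*conj(-sqrt(2)) + 4*(0)*conj(0) + 4*(0)*conj(0)]
      = (1/16)[(4) + (-4) + (0) + (0) + (0) + (0) + (0)] = 0/16 = 0
  <chi_4*chi_6, chi_6> = (1/16)[1*(2)*conj(2) + 1*(2)*conj(2) + 2*(0)*conj(0) + 2*(-2)*conj(-2) + 2*(0)*conj(0) + 4*(0)*conj(0) + 4*(0)*conj(0)]
      = (1/16)[(4) + (4) + (0) + (8) + (0) + (0) + (0)] = 16/16 = 1
  <chi_4*chi_6, chi_7> = (1/16)[1*(2)*conj(2) + 1*(2)*conj(-2) + 2*(0)*conj(-sqrt(2)) + 2*(-2)*conj(0) + 2*(0)*conj(sqrt(2)) + 4*(0)*conj(0) + 4*(0)*conj(0)]
      = (1/16)[(4) + (-4) + (0) + (0) + (0) + (0) + (0)] = 0/16 = 0
Hence the multiplicities are chi_6: 1. Dimension check: dim(chi_4)*dim(chi_6) = 1*2 = 2 and sum (mult * dim) = 1*2 = 2.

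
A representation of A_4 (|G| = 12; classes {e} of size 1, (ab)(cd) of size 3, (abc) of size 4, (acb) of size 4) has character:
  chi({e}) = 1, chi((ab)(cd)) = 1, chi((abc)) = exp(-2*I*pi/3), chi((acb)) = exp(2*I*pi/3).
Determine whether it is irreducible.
Irreducible: <chi, chi> = 1.

Why: <chi, chi> = (1/|G|) sum_C |C| * |chi(C)|^2 = (1/12)[1*|1|^2 + 3*|1|^2 + 4*|exp(-2*I*pi/3)|^2 + 4*|exp(2*I*pi/3)|^2]
  = (1/12)[(1) + (3) + (4) + (4)] = 12/12 = 1.
(Exp terms are combined using exp(i*s)*conj(exp(i*t)) = exp(i*(s-t)), and sums of them are collapsed using the identity that for every m > 1 the m distinct m-th roots of unity sum to 0, e.g. 1 + exp(2*I*pi/3) + exp(-2*I*pi/3) = 0.)
A character is irreducible iff <chi, chi> = 1, so this representation is irreducible.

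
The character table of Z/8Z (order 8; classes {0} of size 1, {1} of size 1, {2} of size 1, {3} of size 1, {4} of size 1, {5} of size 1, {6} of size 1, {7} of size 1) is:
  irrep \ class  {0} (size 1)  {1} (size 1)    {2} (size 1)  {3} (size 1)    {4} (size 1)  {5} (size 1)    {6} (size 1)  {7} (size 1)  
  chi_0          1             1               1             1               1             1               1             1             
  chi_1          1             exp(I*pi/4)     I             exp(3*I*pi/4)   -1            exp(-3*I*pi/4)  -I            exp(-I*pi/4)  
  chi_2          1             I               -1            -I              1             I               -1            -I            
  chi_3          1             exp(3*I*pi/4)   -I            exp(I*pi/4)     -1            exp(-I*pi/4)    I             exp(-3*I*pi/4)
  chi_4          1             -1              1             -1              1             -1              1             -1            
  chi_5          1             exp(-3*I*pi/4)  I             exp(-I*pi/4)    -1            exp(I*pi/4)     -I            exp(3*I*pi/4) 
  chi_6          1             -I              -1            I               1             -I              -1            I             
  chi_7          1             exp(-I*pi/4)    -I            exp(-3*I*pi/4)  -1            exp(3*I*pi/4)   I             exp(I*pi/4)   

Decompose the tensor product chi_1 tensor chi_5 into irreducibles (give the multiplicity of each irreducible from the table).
chi_1 tensor chi_5 = chi_6 (all other irreducibles have multiplicity 0).

Solution. The character of a tensor product is the pointwise product (chi_1 * chi_5)(C) = chi_1(C) * chi_5(C):
  {0}: (1)*(1), {1}: (exp(I*pi/4))*(exp(-3*I*pi/4)), {2}: (I)*(I), {3}: (exp(3*I*pi/4))*(exp(-I*pi/4)), {4}: (-1)*(-1), {5}: (exp(-3*I*pi/4))*(exp(I*pi/4)), {6}: (-I)*(-I), {7}: (exp(-I*pi/4))*(exp(3*I*pi/4))
so (chi_1 * chi_5) takes values
  {0} -> 1, {1} -> -I, {2} -> -1, {3} -> I, {4} -> 1, {5} -> -I, {6} -> -1, {7} -> I.
Now take the inner product of this character with each irreducible chi from the table, <chi_1*chi_5, chi> = (1/8) sum_C |C| (chi_1*chi_5)(C) conj(chi(C)):
  <chi_1*chi_5, chi_0> = (1/8)[1*(1)*conj(1) + 1*(-I)*conj(1) + 1*(-1)*conj(1) + 1*(I)*conj(1) + 1*(1)*conj(1) + 1*(-I)*conj(1) + 1*(-1)*conj(1) + 1*(I)*conj(1)]
      = (1/8)[(1) + (-I) + (-1) + (I) + (1) + (-I) + (-1) + (I)] = 0/8 = 0
  <chi_1*chi_5, chi_1> = (1/8)[1*(1)*conj(1) + 1*(-I)*conj(exp(I*pi/4)) + 1*(-1)*conj(I) + 1*(I)*conj(exp(3*I*pi/4)) + 1*(1)*conj(-1) + 1*(-I)*conj(exp(-3*I*pi/4)) + 1*(-1)*conj(-I) + 1*(I)*conj(exp(-I*pi/4))]
      = (1/8)[(1) + (-exp(I*pi/4)) + (I) + (exp(-I*pi/4)) + (-1) + (-exp(-3*I*pi/4)) + (-I) + (exp(3*I*pi/4))] = 0/8 = 0
  <chi_1*chi_5, chi_2> = (1/8)[1*(1)*conj(1) + 1*(-I)*conj(I) + 1*(-1)*conj(-1) + 1*(I)*conj(-I) + 1*(1)*conj(1) + 1*(-I)*conj(I) + 1*(-1)*conj(-1) + 1*(I)*conj(-I)]
      = (1/8)[(1) + (-1) + (1) + (-1) + (1) + (-1) + (1) + (-1)] = 0/8 = 0
  <chi_1*chi_5, chi_3> = (1/8)[1*(1)*conj(1) + 1*(-I)*conj(exp(3*I*pi/4)) + 1*(-1)*conj(-I) + 1*(I)*conj(exp(I*pi/4)) + 1*(1)*conj(-1) + 1*(-I)*conj(exp(-I*pi/4)) + 1*(-1)*conj(I) + 1*(I)*conj(exp(-3*I*pi/4))]
      = (1/8)[(1) + (-exp(-I*pi/4)) + (-I) + (exp(I*pi/4)) + (-1) + (-exp(3*I*pi/4)) + (I) + (exp(-3*I*pi/4))] = 0/8 = 0
  <chi_1*chi_5, chi_4> = (1/8)[1*(1)*conj(1) + 1*(-I)*conj(-1) + 1*(-1)*conj(1) + 1*(I)*conj(-1) + 1*(1)*conj(1) + 1*(-I)*conj(-1) + 1*(-1)*conj(1) + 1*(I)*conj(-1)]
      = (1/8)[(1) + (I) + (-1) + (-I) + (1) + (I) + (-1) + (-I)] = 0/8 = 0
  <chi_1*chi_5, chi_5> = (1/8)[1*(1)*conj(1) + 1*(-I)*conj(exp(-3*I*pi/4)) + 1*(-1)*conj(I) + 1*(I)*conj(exp(-I*pi/4)) + 1*(1)*conj(-1) + 1*(-I)*conj(exp(I*pi/4)) + 1*(-1)*conj(-I) + 1*(I)*conj(exp(3*I*pi/4))]
      = (1/8)[(1) + (-exp(-3*I*pi/4)) + (I) + (exp(3*I*pi/4)) + (-1) + (-exp(I*pi/4)) + (-I) + (exp(-I*pi/4))] = 0/8 = 0
  <chi_1*chi_5, chi_6> = (1/8)[1*(1)*conj(1) + 1*(-I)*conj(-I) + 1*(-1)*conj(-1) + 1*(I)*conj(I) + 1*(1)*conj(1) + 1*(-I)*conj(-I) + 1*(-1)*conj(-1) + 1*(I)*conj(I)]
      = (1/8)[(1) + (1) + (1) + (1) + (1) + (1) + (1) + (1)] = 8/8 = 1
  <chi_1*chi_5, chi_7> = (1/8)[1*(1)*conj(1) + 1*(-I)*conj(exp(-I*pi/4)) + 1*(-1)*conj(-I) + 1*(I)*conj(exp(-3*I*pi/4)) + 1*(1)*conj(-1) + 1*(-I)*conj(exp(3*I*pi/4)) + 1*(-1)*conj(I) + 1*(I)*conj(exp(I*pi/4))]
      = (1/8)[(1) + (-exp(3*I*pi/4)) + (-I) + (exp(-3*I*pi/4)) + (-1) + (-exp(-I*pi/4)) + (I) + (exp(I*pi/4))] = 0/8 = 0
(Exp terms are combined using exp(i*s)*conj(exp(i*t)) = exp(i*(s-t)), and sums of them are collapsed using the identity that for every m > 1 the m distinct m-th roots of unity sum to 0, e.g. 1 + exp(2*I*pi/3) + exp(-2*I*pi/3) = 0.)
Hence the multiplicities are chi_6: 1. Dimension check: dim(chi_1)*dim(chi_5) = 1*1 = 1 and sum (mult * dim) = 1*1 = 1.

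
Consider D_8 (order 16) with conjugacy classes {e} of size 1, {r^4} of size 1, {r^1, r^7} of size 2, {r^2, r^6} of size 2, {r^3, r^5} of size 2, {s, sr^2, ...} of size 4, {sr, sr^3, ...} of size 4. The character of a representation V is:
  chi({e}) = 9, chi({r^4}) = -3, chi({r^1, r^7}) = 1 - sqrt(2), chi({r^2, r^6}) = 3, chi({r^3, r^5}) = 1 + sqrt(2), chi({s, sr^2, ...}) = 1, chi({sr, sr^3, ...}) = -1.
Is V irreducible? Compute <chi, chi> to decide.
Not irreducible (reducible): <chi, chi> = 8 > 1.

Why: <chi, chi> = (1/|G|) sum_C |C| * |chi(C)|^2 = (1/16)[1*|9|^2 + 1*|-3|^2 + 2*|1 - sqrt(2)|^2 + 2*|3|^2 + 2*|1 + sqrt(2)|^2 + 4*|1|^2 + 4*|-1|^2]
  = (1/16)[(81) + (9) + (6 - 4*sqrt(2)) + (18) + (4*sqrt(2) + 6) + (4) + (4)] = 128/16 = 8.
A character is irreducible iff <chi, chi> = 1, so this representation is reducible.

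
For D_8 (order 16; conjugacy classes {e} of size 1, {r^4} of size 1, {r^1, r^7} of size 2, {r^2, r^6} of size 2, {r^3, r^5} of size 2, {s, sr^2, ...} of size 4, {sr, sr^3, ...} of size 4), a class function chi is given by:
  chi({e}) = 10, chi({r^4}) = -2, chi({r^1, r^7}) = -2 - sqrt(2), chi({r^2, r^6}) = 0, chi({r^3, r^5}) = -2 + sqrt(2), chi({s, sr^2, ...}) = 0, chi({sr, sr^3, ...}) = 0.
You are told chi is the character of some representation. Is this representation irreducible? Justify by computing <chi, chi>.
Not irreducible (reducible): <chi, chi> = 8 > 1.

Reasoning: <chi, chi> = (1/|G|) sum_C |C| * |chi(C)|^2 = (1/16)[1*|10|^2 + 1*|-2|^2 + 2*|-2 - sqrt(2)|^2 + 2*|0|^2 + 2*|-2 + sqrt(2)|^2 + 4*|0|^2 + 4*|0|^2]
  = (1/16)[(100) + (4) + (8*sqrt(2) + 12) + (0) + (12 - 8*sqrt(2)) + (0) + (0)] = 128/16 = 8.
A character is irreducible iff <chi, chi> = 1, so this representation is reducible.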